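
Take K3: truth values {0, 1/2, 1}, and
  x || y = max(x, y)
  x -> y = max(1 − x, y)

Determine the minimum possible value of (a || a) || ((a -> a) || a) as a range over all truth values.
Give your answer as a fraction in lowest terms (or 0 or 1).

1/2

Take a = 1/2:
a || a = 1/2 || 1/2 = 1/2
a -> a = 1/2 -> 1/2 = 1/2
(a -> a) || a = 1/2 || 1/2 = 1/2
(a || a) || ((a -> a) || a) = 1/2 || 1/2 = 1/2
No assignment yields a value below 1/2, so this is the minimum.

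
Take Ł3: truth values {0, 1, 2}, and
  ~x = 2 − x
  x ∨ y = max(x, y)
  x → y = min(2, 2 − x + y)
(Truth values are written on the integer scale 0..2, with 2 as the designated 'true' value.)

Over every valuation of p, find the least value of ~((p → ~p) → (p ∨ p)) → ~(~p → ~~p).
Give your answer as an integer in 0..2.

Take p = 1:
~p = ~1 = 1
p → ~p = 1 → 1 = 2
p ∨ p = 1 ∨ 1 = 1
(p → ~p) → (p ∨ p) = 2 → 1 = 1
~((p → ~p) → (p ∨ p)) = ~1 = 1
~p = ~1 = 1
~p = ~1 = 1
~~p = ~1 = 1
~p → ~~p = 1 → 1 = 2
~(~p → ~~p) = ~2 = 0
~((p → ~p) → (p ∨ p)) → ~(~p → ~~p) = 1 → 0 = 1
No assignment yields a value below 1, so this is the minimum.

1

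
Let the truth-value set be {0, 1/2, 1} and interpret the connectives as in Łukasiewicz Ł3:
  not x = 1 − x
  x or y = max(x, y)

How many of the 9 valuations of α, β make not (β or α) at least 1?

1

α = 0, β = 0 ↦ 1  ≥
α = 0, β = 1/2 ↦ 1/2  <
α = 0, β = 1 ↦ 0  <
α = 1/2, β = 0 ↦ 1/2  <
α = 1/2, β = 1/2 ↦ 1/2  <
α = 1/2, β = 1 ↦ 0  <
α = 1, β = 0 ↦ 0  <
α = 1, β = 1/2 ↦ 0  <
α = 1, β = 1 ↦ 0  <
So 1 of the 9 assignments meets the threshold.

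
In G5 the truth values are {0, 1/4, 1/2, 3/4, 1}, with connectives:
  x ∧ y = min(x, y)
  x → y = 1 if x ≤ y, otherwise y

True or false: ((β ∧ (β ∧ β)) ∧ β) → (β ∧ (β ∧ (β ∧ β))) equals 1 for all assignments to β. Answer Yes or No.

Yes

β = 0 ↦ 1
β = 1/4 ↦ 1
β = 1/2 ↦ 1
β = 3/4 ↦ 1
β = 1 ↦ 1
Every assignment gives a value ≥ 1.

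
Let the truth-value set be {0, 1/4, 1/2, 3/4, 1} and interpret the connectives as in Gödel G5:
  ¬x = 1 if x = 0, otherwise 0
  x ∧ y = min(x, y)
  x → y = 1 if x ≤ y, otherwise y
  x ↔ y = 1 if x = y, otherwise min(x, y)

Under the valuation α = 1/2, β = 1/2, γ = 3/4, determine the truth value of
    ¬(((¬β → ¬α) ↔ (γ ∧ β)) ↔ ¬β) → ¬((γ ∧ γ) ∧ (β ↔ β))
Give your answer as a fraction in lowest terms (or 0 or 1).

¬β = ¬1/2 = 0
¬α = ¬1/2 = 0
¬β → ¬α = 0 → 0 = 1
γ ∧ β = 3/4 ∧ 1/2 = 1/2
(¬β → ¬α) ↔ (γ ∧ β) = 1 ↔ 1/2 = 1/2
¬β = ¬1/2 = 0
((¬β → ¬α) ↔ (γ ∧ β)) ↔ ¬β = 1/2 ↔ 0 = 0
¬(((¬β → ¬α) ↔ (γ ∧ β)) ↔ ¬β) = ¬0 = 1
γ ∧ γ = 3/4 ∧ 3/4 = 3/4
β ↔ β = 1/2 ↔ 1/2 = 1
(γ ∧ γ) ∧ (β ↔ β) = 3/4 ∧ 1 = 3/4
¬((γ ∧ γ) ∧ (β ↔ β)) = ¬3/4 = 0
¬(((¬β → ¬α) ↔ (γ ∧ β)) ↔ ¬β) → ¬((γ ∧ γ) ∧ (β ↔ β)) = 1 → 0 = 0

0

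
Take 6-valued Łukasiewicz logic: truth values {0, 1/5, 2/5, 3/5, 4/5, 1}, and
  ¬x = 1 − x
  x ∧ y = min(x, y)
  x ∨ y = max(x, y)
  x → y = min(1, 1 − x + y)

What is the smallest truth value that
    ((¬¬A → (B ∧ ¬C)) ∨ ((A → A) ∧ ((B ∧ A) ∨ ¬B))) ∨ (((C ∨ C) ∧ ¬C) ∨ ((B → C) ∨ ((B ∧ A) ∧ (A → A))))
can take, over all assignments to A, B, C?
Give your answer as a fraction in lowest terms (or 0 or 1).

Take A = 4/5, B = 2/5, C = 0:
¬A = ¬4/5 = 1/5
¬¬A = ¬1/5 = 4/5
¬C = ¬0 = 1
B ∧ ¬C = 2/5 ∧ 1 = 2/5
¬¬A → (B ∧ ¬C) = 4/5 → 2/5 = 3/5
A → A = 4/5 → 4/5 = 1
B ∧ A = 2/5 ∧ 4/5 = 2/5
¬B = ¬2/5 = 3/5
(B ∧ A) ∨ ¬B = 2/5 ∨ 3/5 = 3/5
(A → A) ∧ ((B ∧ A) ∨ ¬B) = 1 ∧ 3/5 = 3/5
(¬¬A → (B ∧ ¬C)) ∨ ((A → A) ∧ ((B ∧ A) ∨ ¬B)) = 3/5 ∨ 3/5 = 3/5
C ∨ C = 0 ∨ 0 = 0
¬C = ¬0 = 1
(C ∨ C) ∧ ¬C = 0 ∧ 1 = 0
B → C = 2/5 → 0 = 3/5
B ∧ A = 2/5 ∧ 4/5 = 2/5
A → A = 4/5 → 4/5 = 1
(B ∧ A) ∧ (A → A) = 2/5 ∧ 1 = 2/5
(B → C) ∨ ((B ∧ A) ∧ (A → A)) = 3/5 ∨ 2/5 = 3/5
((C ∨ C) ∧ ¬C) ∨ ((B → C) ∨ ((B ∧ A) ∧ (A → A))) = 0 ∨ 3/5 = 3/5
((¬¬A → (B ∧ ¬C)) ∨ ((A → A) ∧ ((B ∧ A) ∨ ¬B))) ∨ (((C ∨ C) ∧ ¬C) ∨ ((B → C) ∨ ((B ∧ A) ∧ (A → A)))) = 3/5 ∨ 3/5 = 3/5
No assignment yields a value below 3/5, so this is the minimum.

3/5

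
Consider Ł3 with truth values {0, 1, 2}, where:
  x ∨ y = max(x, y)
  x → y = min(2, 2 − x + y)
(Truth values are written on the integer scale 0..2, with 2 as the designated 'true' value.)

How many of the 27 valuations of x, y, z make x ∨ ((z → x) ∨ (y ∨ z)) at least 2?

value 2: 25 assignments (counts)
value 1: 2 assignments
So 25 of the 27 assignments meet the threshold.

25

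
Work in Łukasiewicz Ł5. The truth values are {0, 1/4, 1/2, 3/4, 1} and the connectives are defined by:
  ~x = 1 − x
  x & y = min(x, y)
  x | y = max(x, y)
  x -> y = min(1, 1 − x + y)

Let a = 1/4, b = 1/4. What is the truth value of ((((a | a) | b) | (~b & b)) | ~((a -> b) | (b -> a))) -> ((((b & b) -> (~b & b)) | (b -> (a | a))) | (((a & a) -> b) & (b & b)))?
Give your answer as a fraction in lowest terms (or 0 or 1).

1

a | a = 1/4 | 1/4 = 1/4
(a | a) | b = 1/4 | 1/4 = 1/4
~b = ~1/4 = 3/4
~b & b = 3/4 & 1/4 = 1/4
((a | a) | b) | (~b & b) = 1/4 | 1/4 = 1/4
a -> b = 1/4 -> 1/4 = 1
b -> a = 1/4 -> 1/4 = 1
(a -> b) | (b -> a) = 1 | 1 = 1
~((a -> b) | (b -> a)) = ~1 = 0
(((a | a) | b) | (~b & b)) | ~((a -> b) | (b -> a)) = 1/4 | 0 = 1/4
b & b = 1/4 & 1/4 = 1/4
~b = ~1/4 = 3/4
~b & b = 3/4 & 1/4 = 1/4
(b & b) -> (~b & b) = 1/4 -> 1/4 = 1
a | a = 1/4 | 1/4 = 1/4
b -> (a | a) = 1/4 -> 1/4 = 1
((b & b) -> (~b & b)) | (b -> (a | a)) = 1 | 1 = 1
a & a = 1/4 & 1/4 = 1/4
(a & a) -> b = 1/4 -> 1/4 = 1
b & b = 1/4 & 1/4 = 1/4
((a & a) -> b) & (b & b) = 1 & 1/4 = 1/4
(((b & b) -> (~b & b)) | (b -> (a | a))) | (((a & a) -> b) & (b & b)) = 1 | 1/4 = 1
((((a | a) | b) | (~b & b)) | ~((a -> b) | (b -> a))) -> ((((b & b) -> (~b & b)) | (b -> (a | a))) | (((a & a) -> b) & (b & b))) = 1/4 -> 1 = 1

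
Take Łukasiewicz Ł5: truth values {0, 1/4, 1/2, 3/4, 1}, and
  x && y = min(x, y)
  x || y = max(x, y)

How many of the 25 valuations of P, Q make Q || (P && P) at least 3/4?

16

value 1: 9 assignments (counts)
value 3/4: 7 assignments (counts)
value 1/2: 5 assignments
value 1/4: 3 assignments
value 0: 1 assignment
So 16 of the 25 assignments meet the threshold.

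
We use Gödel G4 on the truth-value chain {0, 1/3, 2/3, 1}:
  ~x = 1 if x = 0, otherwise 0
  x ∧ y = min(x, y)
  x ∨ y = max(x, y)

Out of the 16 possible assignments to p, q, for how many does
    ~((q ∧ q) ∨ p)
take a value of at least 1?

p = 0, q = 0 ↦ 1  ≥
p = 0, q = 1/3 ↦ 0  <
p = 0, q = 2/3 ↦ 0  <
p = 0, q = 1 ↦ 0  <
p = 1/3, q = 0 ↦ 0  <
p = 1/3, q = 1/3 ↦ 0  <
p = 1/3, q = 2/3 ↦ 0  <
p = 1/3, q = 1 ↦ 0  <
p = 2/3, q = 0 ↦ 0  <
p = 2/3, q = 1/3 ↦ 0  <
p = 2/3, q = 2/3 ↦ 0  <
p = 2/3, q = 1 ↦ 0  <
p = 1, q = 0 ↦ 0  <
p = 1, q = 1/3 ↦ 0  <
p = 1, q = 2/3 ↦ 0  <
p = 1, q = 1 ↦ 0  <
So 1 of the 16 assignments meets the threshold.

1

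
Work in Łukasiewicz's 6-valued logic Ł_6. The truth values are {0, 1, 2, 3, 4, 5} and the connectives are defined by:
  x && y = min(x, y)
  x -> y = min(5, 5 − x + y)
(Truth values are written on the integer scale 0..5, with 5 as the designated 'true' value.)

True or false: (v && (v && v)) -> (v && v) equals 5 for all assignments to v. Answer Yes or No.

Yes

v = 0 ↦ 5
v = 1 ↦ 5
v = 2 ↦ 5
v = 3 ↦ 5
v = 4 ↦ 5
v = 5 ↦ 5
Every assignment gives a value ≥ 5.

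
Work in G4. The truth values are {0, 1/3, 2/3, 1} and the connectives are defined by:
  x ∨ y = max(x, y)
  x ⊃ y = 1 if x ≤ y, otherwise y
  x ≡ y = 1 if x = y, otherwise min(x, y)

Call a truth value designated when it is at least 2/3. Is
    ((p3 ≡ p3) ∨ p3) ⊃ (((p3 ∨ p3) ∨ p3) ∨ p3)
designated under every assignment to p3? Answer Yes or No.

No

Counterexample: take p3 = 0.
p3 ≡ p3 = 0 ≡ 0 = 1
(p3 ≡ p3) ∨ p3 = 1 ∨ 0 = 1
p3 ∨ p3 = 0 ∨ 0 = 0
(p3 ∨ p3) ∨ p3 = 0 ∨ 0 = 0
((p3 ∨ p3) ∨ p3) ∨ p3 = 0 ∨ 0 = 0
((p3 ≡ p3) ∨ p3) ⊃ (((p3 ∨ p3) ∨ p3) ∨ p3) = 1 ⊃ 0 = 0
This gives 0, which is below 2/3.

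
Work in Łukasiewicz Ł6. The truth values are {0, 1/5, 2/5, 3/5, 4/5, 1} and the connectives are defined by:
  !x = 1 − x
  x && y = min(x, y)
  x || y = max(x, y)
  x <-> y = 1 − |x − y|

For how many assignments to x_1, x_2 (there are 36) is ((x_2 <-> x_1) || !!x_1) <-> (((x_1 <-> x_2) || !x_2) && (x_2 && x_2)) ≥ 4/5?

value 1: 12 assignments (counts)
value 4/5: 5 assignments (counts)
value 3/5: 6 assignments
value 2/5: 7 assignments
value 1/5: 4 assignments
value 0: 2 assignments
So 17 of the 36 assignments meet the threshold.

17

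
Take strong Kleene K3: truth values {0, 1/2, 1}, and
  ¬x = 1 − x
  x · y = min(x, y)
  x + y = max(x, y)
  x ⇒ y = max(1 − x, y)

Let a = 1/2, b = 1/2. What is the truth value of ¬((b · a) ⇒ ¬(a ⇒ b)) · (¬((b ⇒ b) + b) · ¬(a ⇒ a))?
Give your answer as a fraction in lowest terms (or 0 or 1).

1/2

b · a = 1/2 · 1/2 = 1/2
a ⇒ b = 1/2 ⇒ 1/2 = 1/2
¬(a ⇒ b) = ¬1/2 = 1/2
(b · a) ⇒ ¬(a ⇒ b) = 1/2 ⇒ 1/2 = 1/2
¬((b · a) ⇒ ¬(a ⇒ b)) = ¬1/2 = 1/2
b ⇒ b = 1/2 ⇒ 1/2 = 1/2
(b ⇒ b) + b = 1/2 + 1/2 = 1/2
¬((b ⇒ b) + b) = ¬1/2 = 1/2
a ⇒ a = 1/2 ⇒ 1/2 = 1/2
¬(a ⇒ a) = ¬1/2 = 1/2
¬((b ⇒ b) + b) · ¬(a ⇒ a) = 1/2 · 1/2 = 1/2
¬((b · a) ⇒ ¬(a ⇒ b)) · (¬((b ⇒ b) + b) · ¬(a ⇒ a)) = 1/2 · 1/2 = 1/2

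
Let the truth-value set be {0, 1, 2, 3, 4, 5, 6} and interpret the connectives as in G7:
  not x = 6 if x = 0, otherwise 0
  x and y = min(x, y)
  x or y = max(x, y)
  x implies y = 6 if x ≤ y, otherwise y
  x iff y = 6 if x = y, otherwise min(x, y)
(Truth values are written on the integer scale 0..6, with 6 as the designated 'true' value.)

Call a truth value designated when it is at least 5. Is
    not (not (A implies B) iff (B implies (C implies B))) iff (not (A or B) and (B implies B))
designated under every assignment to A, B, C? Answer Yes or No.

No

Counterexample: take A = 0, B = 1, C = 0.
A implies B = 0 implies 1 = 6
not (A implies B) = not 6 = 0
C implies B = 0 implies 1 = 6
B implies (C implies B) = 1 implies 6 = 6
not (A implies B) iff (B implies (C implies B)) = 0 iff 6 = 0
not (not (A implies B) iff (B implies (C implies B))) = not 0 = 6
A or B = 0 or 1 = 1
not (A or B) = not 1 = 0
B implies B = 1 implies 1 = 6
not (A or B) and (B implies B) = 0 and 6 = 0
not (not (A implies B) iff (B implies (C implies B))) iff (not (A or B) and (B implies B)) = 6 iff 0 = 0
This gives 0, which is below 5.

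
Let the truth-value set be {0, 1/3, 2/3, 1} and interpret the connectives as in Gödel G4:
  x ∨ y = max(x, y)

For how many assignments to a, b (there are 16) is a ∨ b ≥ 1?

7

a = 0, b = 0 ↦ 0  <
a = 0, b = 1/3 ↦ 1/3  <
a = 0, b = 2/3 ↦ 2/3  <
a = 0, b = 1 ↦ 1  ≥
a = 1/3, b = 0 ↦ 1/3  <
a = 1/3, b = 1/3 ↦ 1/3  <
a = 1/3, b = 2/3 ↦ 2/3  <
a = 1/3, b = 1 ↦ 1  ≥
a = 2/3, b = 0 ↦ 2/3  <
a = 2/3, b = 1/3 ↦ 2/3  <
a = 2/3, b = 2/3 ↦ 2/3  <
a = 2/3, b = 1 ↦ 1  ≥
a = 1, b = 0 ↦ 1  ≥
a = 1, b = 1/3 ↦ 1  ≥
a = 1, b = 2/3 ↦ 1  ≥
a = 1, b = 1 ↦ 1  ≥
So 7 of the 16 assignments meet the threshold.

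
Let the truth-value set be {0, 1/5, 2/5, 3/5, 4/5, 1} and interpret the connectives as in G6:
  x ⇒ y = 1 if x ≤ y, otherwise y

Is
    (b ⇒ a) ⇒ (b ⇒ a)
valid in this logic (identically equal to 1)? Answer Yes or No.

Yes

At a = 1/5, b = 2/5, for instance:
b ⇒ a = 2/5 ⇒ 1/5 = 1/5
(b ⇒ a) ⇒ (b ⇒ a) = 1/5 ⇒ 1/5 = 1
and checking the remaining 35 assignments likewise gives ≥ 1 in every case.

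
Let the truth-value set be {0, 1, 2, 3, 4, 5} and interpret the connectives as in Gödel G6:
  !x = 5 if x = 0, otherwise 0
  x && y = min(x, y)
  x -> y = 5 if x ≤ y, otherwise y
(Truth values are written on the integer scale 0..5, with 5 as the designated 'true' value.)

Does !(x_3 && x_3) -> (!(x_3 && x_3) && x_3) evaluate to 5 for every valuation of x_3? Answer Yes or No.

No

Counterexample: take x_3 = 0.
x_3 && x_3 = 0 && 0 = 0
!(x_3 && x_3) = !0 = 5
x_3 && x_3 = 0 && 0 = 0
!(x_3 && x_3) = !0 = 5
!(x_3 && x_3) && x_3 = 5 && 0 = 0
!(x_3 && x_3) -> (!(x_3 && x_3) && x_3) = 5 -> 0 = 0
This gives 0 ≠ 5.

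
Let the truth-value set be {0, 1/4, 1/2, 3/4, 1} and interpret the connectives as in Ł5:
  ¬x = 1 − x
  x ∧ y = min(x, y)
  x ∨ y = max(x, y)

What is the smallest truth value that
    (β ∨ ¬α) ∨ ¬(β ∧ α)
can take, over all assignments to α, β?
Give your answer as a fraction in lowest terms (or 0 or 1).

1/2

Take α = 1/2, β = 1/2:
¬α = ¬1/2 = 1/2
β ∨ ¬α = 1/2 ∨ 1/2 = 1/2
β ∧ α = 1/2 ∧ 1/2 = 1/2
¬(β ∧ α) = ¬1/2 = 1/2
(β ∨ ¬α) ∨ ¬(β ∧ α) = 1/2 ∨ 1/2 = 1/2
No assignment yields a value below 1/2, so this is the minimum.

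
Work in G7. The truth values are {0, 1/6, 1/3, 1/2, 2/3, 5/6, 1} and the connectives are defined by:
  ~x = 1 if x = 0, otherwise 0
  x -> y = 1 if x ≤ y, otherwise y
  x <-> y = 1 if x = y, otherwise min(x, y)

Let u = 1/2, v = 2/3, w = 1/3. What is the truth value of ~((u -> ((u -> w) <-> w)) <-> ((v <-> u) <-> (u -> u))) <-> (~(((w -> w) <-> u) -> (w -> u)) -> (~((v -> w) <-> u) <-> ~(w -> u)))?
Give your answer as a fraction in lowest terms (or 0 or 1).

0

u -> w = 1/2 -> 1/3 = 1/3
(u -> w) <-> w = 1/3 <-> 1/3 = 1
u -> ((u -> w) <-> w) = 1/2 -> 1 = 1
v <-> u = 2/3 <-> 1/2 = 1/2
u -> u = 1/2 -> 1/2 = 1
(v <-> u) <-> (u -> u) = 1/2 <-> 1 = 1/2
(u -> ((u -> w) <-> w)) <-> ((v <-> u) <-> (u -> u)) = 1 <-> 1/2 = 1/2
~((u -> ((u -> w) <-> w)) <-> ((v <-> u) <-> (u -> u))) = ~1/2 = 0
w -> w = 1/3 -> 1/3 = 1
(w -> w) <-> u = 1 <-> 1/2 = 1/2
w -> u = 1/3 -> 1/2 = 1
((w -> w) <-> u) -> (w -> u) = 1/2 -> 1 = 1
~(((w -> w) <-> u) -> (w -> u)) = ~1 = 0
v -> w = 2/3 -> 1/3 = 1/3
(v -> w) <-> u = 1/3 <-> 1/2 = 1/3
~((v -> w) <-> u) = ~1/3 = 0
w -> u = 1/3 -> 1/2 = 1
~(w -> u) = ~1 = 0
~((v -> w) <-> u) <-> ~(w -> u) = 0 <-> 0 = 1
~(((w -> w) <-> u) -> (w -> u)) -> (~((v -> w) <-> u) <-> ~(w -> u)) = 0 -> 1 = 1
~((u -> ((u -> w) <-> w)) <-> ((v <-> u) <-> (u -> u))) <-> (~(((w -> w) <-> u) -> (w -> u)) -> (~((v -> w) <-> u) <-> ~(w -> u))) = 0 <-> 1 = 0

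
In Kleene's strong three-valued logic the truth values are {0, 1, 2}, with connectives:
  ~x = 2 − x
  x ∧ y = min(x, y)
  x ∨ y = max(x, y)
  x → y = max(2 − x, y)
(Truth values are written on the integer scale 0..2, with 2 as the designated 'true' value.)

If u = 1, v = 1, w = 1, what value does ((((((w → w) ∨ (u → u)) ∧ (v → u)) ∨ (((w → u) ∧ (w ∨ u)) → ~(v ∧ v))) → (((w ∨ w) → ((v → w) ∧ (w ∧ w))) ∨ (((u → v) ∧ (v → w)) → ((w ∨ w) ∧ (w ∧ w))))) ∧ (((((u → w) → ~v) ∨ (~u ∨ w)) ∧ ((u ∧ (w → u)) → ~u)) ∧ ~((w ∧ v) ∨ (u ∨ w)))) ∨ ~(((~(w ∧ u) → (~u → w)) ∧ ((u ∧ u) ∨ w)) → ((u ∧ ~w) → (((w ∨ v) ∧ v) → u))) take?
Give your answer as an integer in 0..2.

1

w → w = 1 → 1 = 1
u → u = 1 → 1 = 1
(w → w) ∨ (u → u) = 1 ∨ 1 = 1
v → u = 1 → 1 = 1
((w → w) ∨ (u → u)) ∧ (v → u) = 1 ∧ 1 = 1
w → u = 1 → 1 = 1
w ∨ u = 1 ∨ 1 = 1
(w → u) ∧ (w ∨ u) = 1 ∧ 1 = 1
v ∧ v = 1 ∧ 1 = 1
~(v ∧ v) = ~1 = 1
((w → u) ∧ (w ∨ u)) → ~(v ∧ v) = 1 → 1 = 1
(((w → w) ∨ (u → u)) ∧ (v → u)) ∨ (((w → u) ∧ (w ∨ u)) → ~(v ∧ v)) = 1 ∨ 1 = 1
w ∨ w = 1 ∨ 1 = 1
v → w = 1 → 1 = 1
w ∧ w = 1 ∧ 1 = 1
(v → w) ∧ (w ∧ w) = 1 ∧ 1 = 1
(w ∨ w) → ((v → w) ∧ (w ∧ w)) = 1 → 1 = 1
u → v = 1 → 1 = 1
v → w = 1 → 1 = 1
(u → v) ∧ (v → w) = 1 ∧ 1 = 1
w ∨ w = 1 ∨ 1 = 1
w ∧ w = 1 ∧ 1 = 1
(w ∨ w) ∧ (w ∧ w) = 1 ∧ 1 = 1
((u → v) ∧ (v → w)) → ((w ∨ w) ∧ (w ∧ w)) = 1 → 1 = 1
((w ∨ w) → ((v → w) ∧ (w ∧ w))) ∨ (((u → v) ∧ (v → w)) → ((w ∨ w) ∧ (w ∧ w))) = 1 ∨ 1 = 1
((((w → w) ∨ (u → u)) ∧ (v → u)) ∨ (((w → u) ∧ (w ∨ u)) → ~(v ∧ v))) → (((w ∨ w) → ((v → w) ∧ (w ∧ w))) ∨ (((u → v) ∧ (v → w)) → ((w ∨ w) ∧ (w ∧ w)))) = 1 → 1 = 1
u → w = 1 → 1 = 1
~v = ~1 = 1
(u → w) → ~v = 1 → 1 = 1
~u = ~1 = 1
~u ∨ w = 1 ∨ 1 = 1
((u → w) → ~v) ∨ (~u ∨ w) = 1 ∨ 1 = 1
w → u = 1 → 1 = 1
u ∧ (w → u) = 1 ∧ 1 = 1
~u = ~1 = 1
(u ∧ (w → u)) → ~u = 1 → 1 = 1
(((u → w) → ~v) ∨ (~u ∨ w)) ∧ ((u ∧ (w → u)) → ~u) = 1 ∧ 1 = 1
w ∧ v = 1 ∧ 1 = 1
u ∨ w = 1 ∨ 1 = 1
(w ∧ v) ∨ (u ∨ w) = 1 ∨ 1 = 1
~((w ∧ v) ∨ (u ∨ w)) = ~1 = 1
((((u → w) → ~v) ∨ (~u ∨ w)) ∧ ((u ∧ (w → u)) → ~u)) ∧ ~((w ∧ v) ∨ (u ∨ w)) = 1 ∧ 1 = 1
(((((w → w) ∨ (u → u)) ∧ (v → u)) ∨ (((w → u) ∧ (w ∨ u)) → ~(v ∧ v))) → (((w ∨ w) → ((v → w) ∧ (w ∧ w))) ∨ (((u → v) ∧ (v → w)) → ((w ∨ w) ∧ (w ∧ w))))) ∧ (((((u → w) → ~v) ∨ (~u ∨ w)) ∧ ((u ∧ (w → u)) → ~u)) ∧ ~((w ∧ v) ∨ (u ∨ w))) = 1 ∧ 1 = 1
w ∧ u = 1 ∧ 1 = 1
~(w ∧ u) = ~1 = 1
~u = ~1 = 1
~u → w = 1 → 1 = 1
~(w ∧ u) → (~u → w) = 1 → 1 = 1
u ∧ u = 1 ∧ 1 = 1
(u ∧ u) ∨ w = 1 ∨ 1 = 1
(~(w ∧ u) → (~u → w)) ∧ ((u ∧ u) ∨ w) = 1 ∧ 1 = 1
~w = ~1 = 1
u ∧ ~w = 1 ∧ 1 = 1
w ∨ v = 1 ∨ 1 = 1
(w ∨ v) ∧ v = 1 ∧ 1 = 1
((w ∨ v) ∧ v) → u = 1 → 1 = 1
(u ∧ ~w) → (((w ∨ v) ∧ v) → u) = 1 → 1 = 1
((~(w ∧ u) → (~u → w)) ∧ ((u ∧ u) ∨ w)) → ((u ∧ ~w) → (((w ∨ v) ∧ v) → u)) = 1 → 1 = 1
~(((~(w ∧ u) → (~u → w)) ∧ ((u ∧ u) ∨ w)) → ((u ∧ ~w) → (((w ∨ v) ∧ v) → u))) = ~1 = 1
((((((w → w) ∨ (u → u)) ∧ (v → u)) ∨ (((w → u) ∧ (w ∨ u)) → ~(v ∧ v))) → (((w ∨ w) → ((v → w) ∧ (w ∧ w))) ∨ (((u → v) ∧ (v → w)) → ((w ∨ w) ∧ (w ∧ w))))) ∧ (((((u → w) → ~v) ∨ (~u ∨ w)) ∧ ((u ∧ (w → u)) → ~u)) ∧ ~((w ∧ v) ∨ (u ∨ w)))) ∨ ~(((~(w ∧ u) → (~u → w)) ∧ ((u ∧ u) ∨ w)) → ((u ∧ ~w) → (((w ∨ v) ∧ v) → u))) = 1 ∨ 1 = 1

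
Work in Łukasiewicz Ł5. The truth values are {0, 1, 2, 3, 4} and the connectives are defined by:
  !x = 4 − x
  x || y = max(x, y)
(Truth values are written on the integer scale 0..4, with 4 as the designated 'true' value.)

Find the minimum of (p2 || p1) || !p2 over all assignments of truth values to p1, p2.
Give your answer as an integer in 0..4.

Take p1 = 0, p2 = 2:
p2 || p1 = 2 || 0 = 2
!p2 = !2 = 2
(p2 || p1) || !p2 = 2 || 2 = 2
No assignment yields a value below 2, so this is the minimum.

2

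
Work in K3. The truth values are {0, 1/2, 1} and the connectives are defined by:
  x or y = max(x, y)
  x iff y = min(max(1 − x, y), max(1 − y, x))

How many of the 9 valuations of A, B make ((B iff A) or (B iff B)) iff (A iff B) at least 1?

A = 0, B = 0 ↦ 1  ≥
A = 0, B = 1/2 ↦ 1/2  <
A = 0, B = 1 ↦ 0  <
A = 1/2, B = 0 ↦ 1/2  <
A = 1/2, B = 1/2 ↦ 1/2  <
A = 1/2, B = 1 ↦ 1/2  <
A = 1, B = 0 ↦ 0  <
A = 1, B = 1/2 ↦ 1/2  <
A = 1, B = 1 ↦ 1  ≥
So 2 of the 9 assignments meet the threshold.

2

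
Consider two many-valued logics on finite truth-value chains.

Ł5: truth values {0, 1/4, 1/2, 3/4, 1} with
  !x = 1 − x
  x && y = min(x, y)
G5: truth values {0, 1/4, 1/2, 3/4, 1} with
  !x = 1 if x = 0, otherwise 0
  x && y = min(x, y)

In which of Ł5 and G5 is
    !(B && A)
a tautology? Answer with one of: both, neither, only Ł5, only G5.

neither

In Ł5: at A = 1/4, B = 1/4 the value is 3/4 — not a tautology.
In G5: at A = 1/4, B = 1/4 the value is 0 — not a tautology.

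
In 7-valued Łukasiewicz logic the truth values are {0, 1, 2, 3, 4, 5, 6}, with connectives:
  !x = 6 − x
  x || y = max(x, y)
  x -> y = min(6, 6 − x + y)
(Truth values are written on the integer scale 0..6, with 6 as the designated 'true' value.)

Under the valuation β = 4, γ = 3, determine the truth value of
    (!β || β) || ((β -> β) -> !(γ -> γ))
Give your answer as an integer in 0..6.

4

!β = !4 = 2
!β || β = 2 || 4 = 4
β -> β = 4 -> 4 = 6
γ -> γ = 3 -> 3 = 6
!(γ -> γ) = !6 = 0
(β -> β) -> !(γ -> γ) = 6 -> 0 = 0
(!β || β) || ((β -> β) -> !(γ -> γ)) = 4 || 0 = 4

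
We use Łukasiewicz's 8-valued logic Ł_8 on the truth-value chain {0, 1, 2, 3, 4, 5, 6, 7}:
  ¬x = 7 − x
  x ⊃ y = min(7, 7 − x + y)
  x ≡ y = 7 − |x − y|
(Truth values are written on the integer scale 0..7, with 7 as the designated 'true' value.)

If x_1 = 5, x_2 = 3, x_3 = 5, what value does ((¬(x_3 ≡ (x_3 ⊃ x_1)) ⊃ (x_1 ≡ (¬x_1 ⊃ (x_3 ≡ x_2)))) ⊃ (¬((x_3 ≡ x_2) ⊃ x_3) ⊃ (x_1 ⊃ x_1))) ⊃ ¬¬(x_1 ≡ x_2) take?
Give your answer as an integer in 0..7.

5

x_3 ⊃ x_1 = 5 ⊃ 5 = 7
x_3 ≡ (x_3 ⊃ x_1) = 5 ≡ 7 = 5
¬(x_3 ≡ (x_3 ⊃ x_1)) = ¬5 = 2
¬x_1 = ¬5 = 2
x_3 ≡ x_2 = 5 ≡ 3 = 5
¬x_1 ⊃ (x_3 ≡ x_2) = 2 ⊃ 5 = 7
x_1 ≡ (¬x_1 ⊃ (x_3 ≡ x_2)) = 5 ≡ 7 = 5
¬(x_3 ≡ (x_3 ⊃ x_1)) ⊃ (x_1 ≡ (¬x_1 ⊃ (x_3 ≡ x_2))) = 2 ⊃ 5 = 7
x_3 ≡ x_2 = 5 ≡ 3 = 5
(x_3 ≡ x_2) ⊃ x_3 = 5 ⊃ 5 = 7
¬((x_3 ≡ x_2) ⊃ x_3) = ¬7 = 0
x_1 ⊃ x_1 = 5 ⊃ 5 = 7
¬((x_3 ≡ x_2) ⊃ x_3) ⊃ (x_1 ⊃ x_1) = 0 ⊃ 7 = 7
(¬(x_3 ≡ (x_3 ⊃ x_1)) ⊃ (x_1 ≡ (¬x_1 ⊃ (x_3 ≡ x_2)))) ⊃ (¬((x_3 ≡ x_2) ⊃ x_3) ⊃ (x_1 ⊃ x_1)) = 7 ⊃ 7 = 7
x_1 ≡ x_2 = 5 ≡ 3 = 5
¬(x_1 ≡ x_2) = ¬5 = 2
¬¬(x_1 ≡ x_2) = ¬2 = 5
((¬(x_3 ≡ (x_3 ⊃ x_1)) ⊃ (x_1 ≡ (¬x_1 ⊃ (x_3 ≡ x_2)))) ⊃ (¬((x_3 ≡ x_2) ⊃ x_3) ⊃ (x_1 ⊃ x_1))) ⊃ ¬¬(x_1 ≡ x_2) = 7 ⊃ 5 = 5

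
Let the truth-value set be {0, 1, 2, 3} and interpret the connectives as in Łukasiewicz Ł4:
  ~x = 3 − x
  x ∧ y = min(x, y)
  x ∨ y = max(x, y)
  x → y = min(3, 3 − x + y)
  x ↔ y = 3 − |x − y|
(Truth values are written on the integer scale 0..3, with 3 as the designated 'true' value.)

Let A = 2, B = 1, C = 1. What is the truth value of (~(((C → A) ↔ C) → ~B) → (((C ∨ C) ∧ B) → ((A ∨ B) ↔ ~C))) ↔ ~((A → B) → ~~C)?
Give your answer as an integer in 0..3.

1

C → A = 1 → 2 = 3
(C → A) ↔ C = 3 ↔ 1 = 1
~B = ~1 = 2
((C → A) ↔ C) → ~B = 1 → 2 = 3
~(((C → A) ↔ C) → ~B) = ~3 = 0
C ∨ C = 1 ∨ 1 = 1
(C ∨ C) ∧ B = 1 ∧ 1 = 1
A ∨ B = 2 ∨ 1 = 2
~C = ~1 = 2
(A ∨ B) ↔ ~C = 2 ↔ 2 = 3
((C ∨ C) ∧ B) → ((A ∨ B) ↔ ~C) = 1 → 3 = 3
~(((C → A) ↔ C) → ~B) → (((C ∨ C) ∧ B) → ((A ∨ B) ↔ ~C)) = 0 → 3 = 3
A → B = 2 → 1 = 2
~C = ~1 = 2
~~C = ~2 = 1
(A → B) → ~~C = 2 → 1 = 2
~((A → B) → ~~C) = ~2 = 1
(~(((C → A) ↔ C) → ~B) → (((C ∨ C) ∧ B) → ((A ∨ B) ↔ ~C))) ↔ ~((A → B) → ~~C) = 3 ↔ 1 = 1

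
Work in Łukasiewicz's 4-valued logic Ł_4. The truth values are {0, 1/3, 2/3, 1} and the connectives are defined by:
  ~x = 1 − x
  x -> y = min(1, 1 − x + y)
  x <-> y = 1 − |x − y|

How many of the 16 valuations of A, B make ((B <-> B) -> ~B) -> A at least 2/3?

13

A = 0, B = 0 ↦ 0  <
A = 0, B = 1/3 ↦ 1/3  <
A = 0, B = 2/3 ↦ 2/3  ≥
A = 0, B = 1 ↦ 1  ≥
A = 1/3, B = 0 ↦ 1/3  <
A = 1/3, B = 1/3 ↦ 2/3  ≥
A = 1/3, B = 2/3 ↦ 1  ≥
A = 1/3, B = 1 ↦ 1  ≥
A = 2/3, B = 0 ↦ 2/3  ≥
A = 2/3, B = 1/3 ↦ 1  ≥
A = 2/3, B = 2/3 ↦ 1  ≥
A = 2/3, B = 1 ↦ 1  ≥
A = 1, B = 0 ↦ 1  ≥
A = 1, B = 1/3 ↦ 1  ≥
A = 1, B = 2/3 ↦ 1  ≥
A = 1, B = 1 ↦ 1  ≥
So 13 of the 16 assignments meet the threshold.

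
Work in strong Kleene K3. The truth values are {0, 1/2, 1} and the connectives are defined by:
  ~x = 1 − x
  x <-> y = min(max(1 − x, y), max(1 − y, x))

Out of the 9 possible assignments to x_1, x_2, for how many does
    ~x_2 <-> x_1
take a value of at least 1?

x_1 = 0, x_2 = 0 ↦ 0  <
x_1 = 0, x_2 = 1/2 ↦ 1/2  <
x_1 = 0, x_2 = 1 ↦ 1  ≥
x_1 = 1/2, x_2 = 0 ↦ 1/2  <
x_1 = 1/2, x_2 = 1/2 ↦ 1/2  <
x_1 = 1/2, x_2 = 1 ↦ 1/2  <
x_1 = 1, x_2 = 0 ↦ 1  ≥
x_1 = 1, x_2 = 1/2 ↦ 1/2  <
x_1 = 1, x_2 = 1 ↦ 0  <
So 2 of the 9 assignments meet the threshold.

2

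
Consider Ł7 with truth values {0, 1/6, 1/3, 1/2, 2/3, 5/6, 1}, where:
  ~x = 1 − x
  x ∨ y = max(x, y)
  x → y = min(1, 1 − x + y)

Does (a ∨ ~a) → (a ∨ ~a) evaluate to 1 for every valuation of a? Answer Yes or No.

Yes

a = 0 ↦ 1
a = 1/6 ↦ 1
a = 1/3 ↦ 1
a = 1/2 ↦ 1
a = 2/3 ↦ 1
a = 5/6 ↦ 1
a = 1 ↦ 1
Every assignment gives a value ≥ 1.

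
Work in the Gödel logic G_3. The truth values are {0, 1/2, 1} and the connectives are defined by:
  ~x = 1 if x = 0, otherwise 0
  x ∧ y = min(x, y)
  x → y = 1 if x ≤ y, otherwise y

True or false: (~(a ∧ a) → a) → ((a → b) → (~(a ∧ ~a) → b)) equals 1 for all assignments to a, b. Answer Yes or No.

No

Counterexample: take a = 1/2, b = 1/2.
a ∧ a = 1/2 ∧ 1/2 = 1/2
~(a ∧ a) = ~1/2 = 0
~(a ∧ a) → a = 0 → 1/2 = 1
a → b = 1/2 → 1/2 = 1
~a = ~1/2 = 0
a ∧ ~a = 1/2 ∧ 0 = 0
~(a ∧ ~a) = ~0 = 1
~(a ∧ ~a) → b = 1 → 1/2 = 1/2
(a → b) → (~(a ∧ ~a) → b) = 1 → 1/2 = 1/2
(~(a ∧ a) → a) → ((a → b) → (~(a ∧ ~a) → b)) = 1 → 1/2 = 1/2
This gives 1/2 ≠ 1.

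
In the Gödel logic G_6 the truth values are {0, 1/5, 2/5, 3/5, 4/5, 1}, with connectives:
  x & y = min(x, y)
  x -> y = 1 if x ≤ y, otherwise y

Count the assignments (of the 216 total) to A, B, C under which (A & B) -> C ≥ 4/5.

162

value 1: 161 assignments (counts)
value 4/5: 1 assignment (counts)
value 3/5: 4 assignments
value 2/5: 9 assignments
value 1/5: 16 assignments
value 0: 25 assignments
So 162 of the 216 assignments meet the threshold.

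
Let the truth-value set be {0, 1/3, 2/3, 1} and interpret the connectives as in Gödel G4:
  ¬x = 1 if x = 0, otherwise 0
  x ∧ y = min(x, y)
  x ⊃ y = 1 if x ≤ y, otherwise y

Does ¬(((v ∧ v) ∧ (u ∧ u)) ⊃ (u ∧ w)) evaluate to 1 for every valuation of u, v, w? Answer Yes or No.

No

Counterexample: take u = 0, v = 0, w = 0.
v ∧ v = 0 ∧ 0 = 0
u ∧ u = 0 ∧ 0 = 0
(v ∧ v) ∧ (u ∧ u) = 0 ∧ 0 = 0
u ∧ w = 0 ∧ 0 = 0
((v ∧ v) ∧ (u ∧ u)) ⊃ (u ∧ w) = 0 ⊃ 0 = 1
¬(((v ∧ v) ∧ (u ∧ u)) ⊃ (u ∧ w)) = ¬1 = 0
This gives 0 ≠ 1.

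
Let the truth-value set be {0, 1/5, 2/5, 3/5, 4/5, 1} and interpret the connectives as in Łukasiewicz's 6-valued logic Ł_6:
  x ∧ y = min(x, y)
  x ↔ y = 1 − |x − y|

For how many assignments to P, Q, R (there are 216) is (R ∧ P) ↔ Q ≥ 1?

36

value 1: 36 assignments (counts)
value 4/5: 60 assignments
value 3/5: 48 assignments
value 2/5: 36 assignments
value 1/5: 24 assignments
value 0: 12 assignments
So 36 of the 216 assignments meet the threshold.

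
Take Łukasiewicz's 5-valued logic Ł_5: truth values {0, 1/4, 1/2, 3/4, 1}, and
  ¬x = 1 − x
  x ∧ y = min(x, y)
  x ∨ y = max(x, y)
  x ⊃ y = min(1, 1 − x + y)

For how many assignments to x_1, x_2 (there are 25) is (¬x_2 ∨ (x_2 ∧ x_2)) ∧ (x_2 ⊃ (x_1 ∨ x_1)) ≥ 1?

6

value 1: 6 assignments (counts)
value 3/4: 9 assignments
value 1/2: 7 assignments
value 1/4: 2 assignments
value 0: 1 assignment
So 6 of the 25 assignments meet the threshold.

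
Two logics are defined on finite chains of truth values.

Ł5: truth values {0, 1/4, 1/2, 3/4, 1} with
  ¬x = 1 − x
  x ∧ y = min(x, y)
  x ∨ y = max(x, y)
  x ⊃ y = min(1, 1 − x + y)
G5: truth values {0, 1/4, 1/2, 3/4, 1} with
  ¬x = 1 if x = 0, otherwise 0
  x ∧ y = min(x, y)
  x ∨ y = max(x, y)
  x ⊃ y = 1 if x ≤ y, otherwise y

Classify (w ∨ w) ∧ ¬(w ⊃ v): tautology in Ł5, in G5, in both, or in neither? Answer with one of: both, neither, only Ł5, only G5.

In Ł5: at v = 0, w = 0 the value is 0 — not a tautology.
In G5: at v = 0, w = 0 the value is 0 — not a tautology.

neither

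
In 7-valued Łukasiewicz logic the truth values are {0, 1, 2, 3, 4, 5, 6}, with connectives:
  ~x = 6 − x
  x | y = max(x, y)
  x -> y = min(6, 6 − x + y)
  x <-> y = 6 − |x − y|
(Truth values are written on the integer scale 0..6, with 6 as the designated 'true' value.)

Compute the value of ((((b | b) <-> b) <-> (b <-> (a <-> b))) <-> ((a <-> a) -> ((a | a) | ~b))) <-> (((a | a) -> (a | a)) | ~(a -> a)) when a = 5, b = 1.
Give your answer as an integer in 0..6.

b | b = 1 | 1 = 1
(b | b) <-> b = 1 <-> 1 = 6
a <-> b = 5 <-> 1 = 2
b <-> (a <-> b) = 1 <-> 2 = 5
((b | b) <-> b) <-> (b <-> (a <-> b)) = 6 <-> 5 = 5
a <-> a = 5 <-> 5 = 6
a | a = 5 | 5 = 5
~b = ~1 = 5
(a | a) | ~b = 5 | 5 = 5
(a <-> a) -> ((a | a) | ~b) = 6 -> 5 = 5
(((b | b) <-> b) <-> (b <-> (a <-> b))) <-> ((a <-> a) -> ((a | a) | ~b)) = 5 <-> 5 = 6
a | a = 5 | 5 = 5
a | a = 5 | 5 = 5
(a | a) -> (a | a) = 5 -> 5 = 6
a -> a = 5 -> 5 = 6
~(a -> a) = ~6 = 0
((a | a) -> (a | a)) | ~(a -> a) = 6 | 0 = 6
((((b | b) <-> b) <-> (b <-> (a <-> b))) <-> ((a <-> a) -> ((a | a) | ~b))) <-> (((a | a) -> (a | a)) | ~(a -> a)) = 6 <-> 6 = 6

6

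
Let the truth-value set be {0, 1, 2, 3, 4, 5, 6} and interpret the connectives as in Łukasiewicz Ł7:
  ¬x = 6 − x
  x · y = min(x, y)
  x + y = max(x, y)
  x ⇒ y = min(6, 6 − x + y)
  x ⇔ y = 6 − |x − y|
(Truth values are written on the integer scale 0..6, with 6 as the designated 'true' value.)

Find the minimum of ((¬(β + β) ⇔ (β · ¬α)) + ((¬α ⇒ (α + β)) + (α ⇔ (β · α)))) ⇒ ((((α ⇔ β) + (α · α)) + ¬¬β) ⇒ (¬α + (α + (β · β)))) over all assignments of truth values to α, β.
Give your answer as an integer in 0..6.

Take α = 3, β = 3:
β + β = 3 + 3 = 3
¬(β + β) = ¬3 = 3
¬α = ¬3 = 3
β · ¬α = 3 · 3 = 3
¬(β + β) ⇔ (β · ¬α) = 3 ⇔ 3 = 6
¬α = ¬3 = 3
α + β = 3 + 3 = 3
¬α ⇒ (α + β) = 3 ⇒ 3 = 6
β · α = 3 · 3 = 3
α ⇔ (β · α) = 3 ⇔ 3 = 6
(¬α ⇒ (α + β)) + (α ⇔ (β · α)) = 6 + 6 = 6
(¬(β + β) ⇔ (β · ¬α)) + ((¬α ⇒ (α + β)) + (α ⇔ (β · α))) = 6 + 6 = 6
α ⇔ β = 3 ⇔ 3 = 6
α · α = 3 · 3 = 3
(α ⇔ β) + (α · α) = 6 + 3 = 6
¬β = ¬3 = 3
¬¬β = ¬3 = 3
((α ⇔ β) + (α · α)) + ¬¬β = 6 + 3 = 6
¬α = ¬3 = 3
β · β = 3 · 3 = 3
α + (β · β) = 3 + 3 = 3
¬α + (α + (β · β)) = 3 + 3 = 3
(((α ⇔ β) + (α · α)) + ¬¬β) ⇒ (¬α + (α + (β · β))) = 6 ⇒ 3 = 3
((¬(β + β) ⇔ (β · ¬α)) + ((¬α ⇒ (α + β)) + (α ⇔ (β · α)))) ⇒ ((((α ⇔ β) + (α · α)) + ¬¬β) ⇒ (¬α + (α + (β · β)))) = 6 ⇒ 3 = 3
No assignment yields a value below 3, so this is the minimum.

3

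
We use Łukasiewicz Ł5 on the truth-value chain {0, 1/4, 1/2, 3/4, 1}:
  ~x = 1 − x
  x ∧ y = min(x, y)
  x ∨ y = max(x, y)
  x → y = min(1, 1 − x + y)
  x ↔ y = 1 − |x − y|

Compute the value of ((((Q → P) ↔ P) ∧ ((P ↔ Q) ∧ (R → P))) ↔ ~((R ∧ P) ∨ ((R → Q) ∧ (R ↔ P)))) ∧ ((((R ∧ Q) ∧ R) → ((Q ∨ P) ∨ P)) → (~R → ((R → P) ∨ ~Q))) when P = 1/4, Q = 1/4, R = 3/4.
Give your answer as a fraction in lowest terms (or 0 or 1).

3/4

Q → P = 1/4 → 1/4 = 1
(Q → P) ↔ P = 1 ↔ 1/4 = 1/4
P ↔ Q = 1/4 ↔ 1/4 = 1
R → P = 3/4 → 1/4 = 1/2
(P ↔ Q) ∧ (R → P) = 1 ∧ 1/2 = 1/2
((Q → P) ↔ P) ∧ ((P ↔ Q) ∧ (R → P)) = 1/4 ∧ 1/2 = 1/4
R ∧ P = 3/4 ∧ 1/4 = 1/4
R → Q = 3/4 → 1/4 = 1/2
R ↔ P = 3/4 ↔ 1/4 = 1/2
(R → Q) ∧ (R ↔ P) = 1/2 ∧ 1/2 = 1/2
(R ∧ P) ∨ ((R → Q) ∧ (R ↔ P)) = 1/4 ∨ 1/2 = 1/2
~((R ∧ P) ∨ ((R → Q) ∧ (R ↔ P))) = ~1/2 = 1/2
(((Q → P) ↔ P) ∧ ((P ↔ Q) ∧ (R → P))) ↔ ~((R ∧ P) ∨ ((R → Q) ∧ (R ↔ P))) = 1/4 ↔ 1/2 = 3/4
R ∧ Q = 3/4 ∧ 1/4 = 1/4
(R ∧ Q) ∧ R = 1/4 ∧ 3/4 = 1/4
Q ∨ P = 1/4 ∨ 1/4 = 1/4
(Q ∨ P) ∨ P = 1/4 ∨ 1/4 = 1/4
((R ∧ Q) ∧ R) → ((Q ∨ P) ∨ P) = 1/4 → 1/4 = 1
~R = ~3/4 = 1/4
R → P = 3/4 → 1/4 = 1/2
~Q = ~1/4 = 3/4
(R → P) ∨ ~Q = 1/2 ∨ 3/4 = 3/4
~R → ((R → P) ∨ ~Q) = 1/4 → 3/4 = 1
(((R ∧ Q) ∧ R) → ((Q ∨ P) ∨ P)) → (~R → ((R → P) ∨ ~Q)) = 1 → 1 = 1
((((Q → P) ↔ P) ∧ ((P ↔ Q) ∧ (R → P))) ↔ ~((R ∧ P) ∨ ((R → Q) ∧ (R ↔ P)))) ∧ ((((R ∧ Q) ∧ R) → ((Q ∨ P) ∨ P)) → (~R → ((R → P) ∨ ~Q))) = 3/4 ∧ 1 = 3/4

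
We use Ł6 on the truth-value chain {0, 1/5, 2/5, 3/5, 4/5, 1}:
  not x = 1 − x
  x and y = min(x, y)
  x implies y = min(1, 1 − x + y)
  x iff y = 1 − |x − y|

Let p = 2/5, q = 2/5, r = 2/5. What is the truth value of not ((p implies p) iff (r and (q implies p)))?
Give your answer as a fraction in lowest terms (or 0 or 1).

p implies p = 2/5 implies 2/5 = 1
q implies p = 2/5 implies 2/5 = 1
r and (q implies p) = 2/5 and 1 = 2/5
(p implies p) iff (r and (q implies p)) = 1 iff 2/5 = 2/5
not ((p implies p) iff (r and (q implies p))) = not 2/5 = 3/5

3/5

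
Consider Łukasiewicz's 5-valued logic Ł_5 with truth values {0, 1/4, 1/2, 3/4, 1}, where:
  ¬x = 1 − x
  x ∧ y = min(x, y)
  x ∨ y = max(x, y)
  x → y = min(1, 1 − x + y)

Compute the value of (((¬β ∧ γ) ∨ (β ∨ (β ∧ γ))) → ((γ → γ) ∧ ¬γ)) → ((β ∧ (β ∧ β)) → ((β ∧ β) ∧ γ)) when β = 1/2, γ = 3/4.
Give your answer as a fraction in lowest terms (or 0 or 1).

1

¬β = ¬1/2 = 1/2
¬β ∧ γ = 1/2 ∧ 3/4 = 1/2
β ∧ γ = 1/2 ∧ 3/4 = 1/2
β ∨ (β ∧ γ) = 1/2 ∨ 1/2 = 1/2
(¬β ∧ γ) ∨ (β ∨ (β ∧ γ)) = 1/2 ∨ 1/2 = 1/2
γ → γ = 3/4 → 3/4 = 1
¬γ = ¬3/4 = 1/4
(γ → γ) ∧ ¬γ = 1 ∧ 1/4 = 1/4
((¬β ∧ γ) ∨ (β ∨ (β ∧ γ))) → ((γ → γ) ∧ ¬γ) = 1/2 → 1/4 = 3/4
β ∧ β = 1/2 ∧ 1/2 = 1/2
β ∧ (β ∧ β) = 1/2 ∧ 1/2 = 1/2
β ∧ β = 1/2 ∧ 1/2 = 1/2
(β ∧ β) ∧ γ = 1/2 ∧ 3/4 = 1/2
(β ∧ (β ∧ β)) → ((β ∧ β) ∧ γ) = 1/2 → 1/2 = 1
(((¬β ∧ γ) ∨ (β ∨ (β ∧ γ))) → ((γ → γ) ∧ ¬γ)) → ((β ∧ (β ∧ β)) → ((β ∧ β) ∧ γ)) = 3/4 → 1 = 1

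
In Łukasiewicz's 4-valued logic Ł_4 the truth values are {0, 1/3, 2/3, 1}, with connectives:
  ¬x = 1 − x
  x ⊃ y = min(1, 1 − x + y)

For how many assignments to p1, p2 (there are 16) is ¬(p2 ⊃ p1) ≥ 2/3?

3

p1 = 0, p2 = 0 ↦ 0  <
p1 = 0, p2 = 1/3 ↦ 1/3  <
p1 = 0, p2 = 2/3 ↦ 2/3  ≥
p1 = 0, p2 = 1 ↦ 1  ≥
p1 = 1/3, p2 = 0 ↦ 0  <
p1 = 1/3, p2 = 1/3 ↦ 0  <
p1 = 1/3, p2 = 2/3 ↦ 1/3  <
p1 = 1/3, p2 = 1 ↦ 2/3  ≥
p1 = 2/3, p2 = 0 ↦ 0  <
p1 = 2/3, p2 = 1/3 ↦ 0  <
p1 = 2/3, p2 = 2/3 ↦ 0  <
p1 = 2/3, p2 = 1 ↦ 1/3  <
p1 = 1, p2 = 0 ↦ 0  <
p1 = 1, p2 = 1/3 ↦ 0  <
p1 = 1, p2 = 2/3 ↦ 0  <
p1 = 1, p2 = 1 ↦ 0  <
So 3 of the 16 assignments meet the threshold.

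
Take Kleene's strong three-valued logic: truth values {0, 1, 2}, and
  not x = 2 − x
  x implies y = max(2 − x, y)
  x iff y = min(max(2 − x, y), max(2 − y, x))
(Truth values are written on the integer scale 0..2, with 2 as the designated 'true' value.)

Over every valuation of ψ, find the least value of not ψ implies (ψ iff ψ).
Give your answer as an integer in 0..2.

Take ψ = 1:
not ψ = not 1 = 1
ψ iff ψ = 1 iff 1 = 1
not ψ implies (ψ iff ψ) = 1 implies 1 = 1
No assignment yields a value below 1, so this is the minimum.

1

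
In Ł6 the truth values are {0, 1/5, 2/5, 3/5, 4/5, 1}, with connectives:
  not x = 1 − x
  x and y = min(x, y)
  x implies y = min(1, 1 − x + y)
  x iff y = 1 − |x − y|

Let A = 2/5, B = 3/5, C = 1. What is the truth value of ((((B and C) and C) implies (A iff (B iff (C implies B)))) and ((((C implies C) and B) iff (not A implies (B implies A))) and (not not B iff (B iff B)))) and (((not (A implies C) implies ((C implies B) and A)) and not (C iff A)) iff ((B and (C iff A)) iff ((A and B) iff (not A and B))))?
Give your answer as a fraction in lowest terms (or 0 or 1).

3/5

B and C = 3/5 and 1 = 3/5
(B and C) and C = 3/5 and 1 = 3/5
C implies B = 1 implies 3/5 = 3/5
B iff (C implies B) = 3/5 iff 3/5 = 1
A iff (B iff (C implies B)) = 2/5 iff 1 = 2/5
((B and C) and C) implies (A iff (B iff (C implies B))) = 3/5 implies 2/5 = 4/5
C implies C = 1 implies 1 = 1
(C implies C) and B = 1 and 3/5 = 3/5
not A = not 2/5 = 3/5
B implies A = 3/5 implies 2/5 = 4/5
not A implies (B implies A) = 3/5 implies 4/5 = 1
((C implies C) and B) iff (not A implies (B implies A)) = 3/5 iff 1 = 3/5
not B = not 3/5 = 2/5
not not B = not 2/5 = 3/5
B iff B = 3/5 iff 3/5 = 1
not not B iff (B iff B) = 3/5 iff 1 = 3/5
(((C implies C) and B) iff (not A implies (B implies A))) and (not not B iff (B iff B)) = 3/5 and 3/5 = 3/5
(((B and C) and C) implies (A iff (B iff (C implies B)))) and ((((C implies C) and B) iff (not A implies (B implies A))) and (not not B iff (B iff B))) = 4/5 and 3/5 = 3/5
A implies C = 2/5 implies 1 = 1
not (A implies C) = not 1 = 0
C implies B = 1 implies 3/5 = 3/5
(C implies B) and A = 3/5 and 2/5 = 2/5
not (A implies C) implies ((C implies B) and A) = 0 implies 2/5 = 1
C iff A = 1 iff 2/5 = 2/5
not (C iff A) = not 2/5 = 3/5
(not (A implies C) implies ((C implies B) and A)) and not (C iff A) = 1 and 3/5 = 3/5
C iff A = 1 iff 2/5 = 2/5
B and (C iff A) = 3/5 and 2/5 = 2/5
A and B = 2/5 and 3/5 = 2/5
not A = not 2/5 = 3/5
not A and B = 3/5 and 3/5 = 3/5
(A and B) iff (not A and B) = 2/5 iff 3/5 = 4/5
(B and (C iff A)) iff ((A and B) iff (not A and B)) = 2/5 iff 4/5 = 3/5
((not (A implies C) implies ((C implies B) and A)) and not (C iff A)) iff ((B and (C iff A)) iff ((A and B) iff (not A and B))) = 3/5 iff 3/5 = 1
((((B and C) and C) implies (A iff (B iff (C implies B)))) and ((((C implies C) and B) iff (not A implies (B implies A))) and (not not B iff (B iff B)))) and (((not (A implies C) implies ((C implies B) and A)) and not (C iff A)) iff ((B and (C iff A)) iff ((A and B) iff (not A and B)))) = 3/5 and 1 = 3/5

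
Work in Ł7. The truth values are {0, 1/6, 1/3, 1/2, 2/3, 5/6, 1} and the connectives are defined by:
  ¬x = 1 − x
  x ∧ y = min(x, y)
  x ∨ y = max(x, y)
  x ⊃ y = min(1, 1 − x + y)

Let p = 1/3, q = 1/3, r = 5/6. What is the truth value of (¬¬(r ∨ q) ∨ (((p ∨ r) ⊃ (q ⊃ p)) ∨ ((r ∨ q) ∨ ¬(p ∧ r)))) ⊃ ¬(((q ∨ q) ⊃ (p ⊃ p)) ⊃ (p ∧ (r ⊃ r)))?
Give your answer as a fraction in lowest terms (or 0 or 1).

r ∨ q = 5/6 ∨ 1/3 = 5/6
¬(r ∨ q) = ¬5/6 = 1/6
¬¬(r ∨ q) = ¬1/6 = 5/6
p ∨ r = 1/3 ∨ 5/6 = 5/6
q ⊃ p = 1/3 ⊃ 1/3 = 1
(p ∨ r) ⊃ (q ⊃ p) = 5/6 ⊃ 1 = 1
r ∨ q = 5/6 ∨ 1/3 = 5/6
p ∧ r = 1/3 ∧ 5/6 = 1/3
¬(p ∧ r) = ¬1/3 = 2/3
(r ∨ q) ∨ ¬(p ∧ r) = 5/6 ∨ 2/3 = 5/6
((p ∨ r) ⊃ (q ⊃ p)) ∨ ((r ∨ q) ∨ ¬(p ∧ r)) = 1 ∨ 5/6 = 1
¬¬(r ∨ q) ∨ (((p ∨ r) ⊃ (q ⊃ p)) ∨ ((r ∨ q) ∨ ¬(p ∧ r))) = 5/6 ∨ 1 = 1
q ∨ q = 1/3 ∨ 1/3 = 1/3
p ⊃ p = 1/3 ⊃ 1/3 = 1
(q ∨ q) ⊃ (p ⊃ p) = 1/3 ⊃ 1 = 1
r ⊃ r = 5/6 ⊃ 5/6 = 1
p ∧ (r ⊃ r) = 1/3 ∧ 1 = 1/3
((q ∨ q) ⊃ (p ⊃ p)) ⊃ (p ∧ (r ⊃ r)) = 1 ⊃ 1/3 = 1/3
¬(((q ∨ q) ⊃ (p ⊃ p)) ⊃ (p ∧ (r ⊃ r))) = ¬1/3 = 2/3
(¬¬(r ∨ q) ∨ (((p ∨ r) ⊃ (q ⊃ p)) ∨ ((r ∨ q) ∨ ¬(p ∧ r)))) ⊃ ¬(((q ∨ q) ⊃ (p ⊃ p)) ⊃ (p ∧ (r ⊃ r))) = 1 ⊃ 2/3 = 2/3

2/3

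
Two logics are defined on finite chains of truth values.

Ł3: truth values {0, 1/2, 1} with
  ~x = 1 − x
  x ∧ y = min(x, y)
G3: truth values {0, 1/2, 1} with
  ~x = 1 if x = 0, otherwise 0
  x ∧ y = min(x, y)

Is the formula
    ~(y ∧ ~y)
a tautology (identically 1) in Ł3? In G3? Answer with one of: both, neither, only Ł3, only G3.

only G3

In Ł3: at y = 1/2 the value is 1/2 — not a tautology.
In G3: every assignment gives 1 — tautology.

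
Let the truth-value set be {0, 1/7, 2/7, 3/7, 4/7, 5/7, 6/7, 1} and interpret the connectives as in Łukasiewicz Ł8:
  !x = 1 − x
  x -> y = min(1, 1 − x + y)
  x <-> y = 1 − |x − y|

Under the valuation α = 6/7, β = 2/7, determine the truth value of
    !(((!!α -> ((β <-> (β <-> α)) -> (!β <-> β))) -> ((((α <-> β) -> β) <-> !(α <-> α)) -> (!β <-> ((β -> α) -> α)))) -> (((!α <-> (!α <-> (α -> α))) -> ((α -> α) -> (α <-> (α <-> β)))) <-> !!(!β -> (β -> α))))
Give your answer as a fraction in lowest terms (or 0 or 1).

3/7

!α = !6/7 = 1/7
!!α = !1/7 = 6/7
β <-> α = 2/7 <-> 6/7 = 3/7
β <-> (β <-> α) = 2/7 <-> 3/7 = 6/7
!β = !2/7 = 5/7
!β <-> β = 5/7 <-> 2/7 = 4/7
(β <-> (β <-> α)) -> (!β <-> β) = 6/7 -> 4/7 = 5/7
!!α -> ((β <-> (β <-> α)) -> (!β <-> β)) = 6/7 -> 5/7 = 6/7
α <-> β = 6/7 <-> 2/7 = 3/7
(α <-> β) -> β = 3/7 -> 2/7 = 6/7
α <-> α = 6/7 <-> 6/7 = 1
!(α <-> α) = !1 = 0
((α <-> β) -> β) <-> !(α <-> α) = 6/7 <-> 0 = 1/7
!β = !2/7 = 5/7
β -> α = 2/7 -> 6/7 = 1
(β -> α) -> α = 1 -> 6/7 = 6/7
!β <-> ((β -> α) -> α) = 5/7 <-> 6/7 = 6/7
(((α <-> β) -> β) <-> !(α <-> α)) -> (!β <-> ((β -> α) -> α)) = 1/7 -> 6/7 = 1
(!!α -> ((β <-> (β <-> α)) -> (!β <-> β))) -> ((((α <-> β) -> β) <-> !(α <-> α)) -> (!β <-> ((β -> α) -> α))) = 6/7 -> 1 = 1
!α = !6/7 = 1/7
!α = !6/7 = 1/7
α -> α = 6/7 -> 6/7 = 1
!α <-> (α -> α) = 1/7 <-> 1 = 1/7
!α <-> (!α <-> (α -> α)) = 1/7 <-> 1/7 = 1
α -> α = 6/7 -> 6/7 = 1
α <-> β = 6/7 <-> 2/7 = 3/7
α <-> (α <-> β) = 6/7 <-> 3/7 = 4/7
(α -> α) -> (α <-> (α <-> β)) = 1 -> 4/7 = 4/7
(!α <-> (!α <-> (α -> α))) -> ((α -> α) -> (α <-> (α <-> β))) = 1 -> 4/7 = 4/7
!β = !2/7 = 5/7
β -> α = 2/7 -> 6/7 = 1
!β -> (β -> α) = 5/7 -> 1 = 1
!(!β -> (β -> α)) = !1 = 0
!!(!β -> (β -> α)) = !0 = 1
((!α <-> (!α <-> (α -> α))) -> ((α -> α) -> (α <-> (α <-> β)))) <-> !!(!β -> (β -> α)) = 4/7 <-> 1 = 4/7
((!!α -> ((β <-> (β <-> α)) -> (!β <-> β))) -> ((((α <-> β) -> β) <-> !(α <-> α)) -> (!β <-> ((β -> α) -> α)))) -> (((!α <-> (!α <-> (α -> α))) -> ((α -> α) -> (α <-> (α <-> β)))) <-> !!(!β -> (β -> α))) = 1 -> 4/7 = 4/7
!(((!!α -> ((β <-> (β <-> α)) -> (!β <-> β))) -> ((((α <-> β) -> β) <-> !(α <-> α)) -> (!β <-> ((β -> α) -> α)))) -> (((!α <-> (!α <-> (α -> α))) -> ((α -> α) -> (α <-> (α <-> β)))) <-> !!(!β -> (β -> α)))) = !4/7 = 3/7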